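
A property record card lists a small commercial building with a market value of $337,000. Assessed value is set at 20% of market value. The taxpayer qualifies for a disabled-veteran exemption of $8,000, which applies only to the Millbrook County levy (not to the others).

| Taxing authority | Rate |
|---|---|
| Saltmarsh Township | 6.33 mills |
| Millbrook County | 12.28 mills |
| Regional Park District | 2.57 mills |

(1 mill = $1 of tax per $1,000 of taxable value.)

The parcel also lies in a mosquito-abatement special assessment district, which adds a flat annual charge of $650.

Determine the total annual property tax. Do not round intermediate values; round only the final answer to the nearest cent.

$1,979.29

Assessed value = $337,000 × 0.2 = $67,400
Saltmarsh Township: $67,400 × 0.00633 = $426.642
Millbrook County: ($67,400 − $8,000) × 0.01228 = $59,400 × 0.01228 = $729.432
Regional Park District: $67,400 × 0.00257 = $173.218
Levies subtotal = $1,329.292
Total = $1,329.292 + $650 = $1,979.292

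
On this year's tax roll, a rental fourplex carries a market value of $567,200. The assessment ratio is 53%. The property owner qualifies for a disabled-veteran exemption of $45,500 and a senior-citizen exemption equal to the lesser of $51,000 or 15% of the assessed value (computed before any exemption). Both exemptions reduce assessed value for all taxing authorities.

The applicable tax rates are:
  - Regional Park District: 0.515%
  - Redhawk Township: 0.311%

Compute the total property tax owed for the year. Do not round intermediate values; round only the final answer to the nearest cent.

Assessed value = $567,200 × 0.53 = $300,616
Senior-citizen exemption = min($51,000, 15% × $300,616) = min($51,000, $45,092.4) = $45,092.4 (percentage binds)
Taxable value = $300,616 − $45,500 − $45,092.4 = $210,023.6
Regional Park District: $210,023.6 × 0.00515 = $1,081.62154
Redhawk Township: $210,023.6 × 0.00311 = $653.173396
Total = $1,734.794936

$1,734.79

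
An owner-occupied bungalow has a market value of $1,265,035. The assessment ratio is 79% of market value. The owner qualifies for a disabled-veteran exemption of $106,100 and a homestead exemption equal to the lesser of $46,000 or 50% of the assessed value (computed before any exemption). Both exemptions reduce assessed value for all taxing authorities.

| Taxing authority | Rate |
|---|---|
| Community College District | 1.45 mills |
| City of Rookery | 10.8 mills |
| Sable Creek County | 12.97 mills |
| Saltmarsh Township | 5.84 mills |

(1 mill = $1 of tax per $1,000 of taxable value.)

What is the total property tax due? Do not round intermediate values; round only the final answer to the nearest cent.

$26,316.44

Assessed value = $1,265,035 × 0.79 = $999,377.65
Homestead exemption = min($46,000, 50% × $999,377.65) = min($46,000, $499,688.825) = $46,000 (dollar cap binds)
Taxable value = $999,377.65 − $106,100 − $46,000 = $847,277.65
Community College District: $847,277.65 × 0.00145 = $1,228.5525925
City of Rookery: $847,277.65 × 0.0108 = $9,150.59862
Sable Creek County: $847,277.65 × 0.01297 = $10,989.1911205
Saltmarsh Township: $847,277.65 × 0.00584 = $4,948.101476
Total = $26,316.443809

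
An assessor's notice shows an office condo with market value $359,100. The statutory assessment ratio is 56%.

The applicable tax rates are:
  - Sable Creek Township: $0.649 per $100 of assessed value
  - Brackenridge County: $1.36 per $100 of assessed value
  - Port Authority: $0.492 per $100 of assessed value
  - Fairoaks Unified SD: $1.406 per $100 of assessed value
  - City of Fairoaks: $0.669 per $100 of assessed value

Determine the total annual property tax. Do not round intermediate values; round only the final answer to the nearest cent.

Assessed value = $359,100 × 0.56 = $201,096
Sable Creek Township: $201,096 × 0.00649 = $1,305.11304
Brackenridge County: $201,096 × 0.0136 = $2,734.9056
Port Authority: $201,096 × 0.00492 = $989.39232
Fairoaks Unified SD: $201,096 × 0.01406 = $2,827.40976
City of Fairoaks: $201,096 × 0.00669 = $1,345.33224
Total = $1,305.11304 + $2,734.9056 + $989.39232 + $2,827.40976 + $1,345.33224 = $9,202.15296

$9,202.15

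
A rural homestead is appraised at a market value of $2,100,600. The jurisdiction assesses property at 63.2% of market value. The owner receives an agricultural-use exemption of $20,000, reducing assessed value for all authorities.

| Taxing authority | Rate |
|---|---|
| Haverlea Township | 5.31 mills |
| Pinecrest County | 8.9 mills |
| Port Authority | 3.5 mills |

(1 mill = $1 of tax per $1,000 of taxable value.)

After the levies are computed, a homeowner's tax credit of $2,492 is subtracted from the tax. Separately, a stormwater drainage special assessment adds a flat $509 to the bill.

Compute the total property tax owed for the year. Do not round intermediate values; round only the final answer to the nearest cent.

$21,174.23

Assessed value = $2,100,600 × 0.632 = $1,327,579.2
Taxable value = $1,327,579.2 − $20,000 = $1,307,579.2
Haverlea Township: $1,307,579.2 × 0.00531 = $6,943.245552
Pinecrest County: $1,307,579.2 × 0.0089 = $11,637.45488
Port Authority: $1,307,579.2 × 0.0035 = $4,576.5272
Levies subtotal = $23,157.227632
After credit = $23,157.227632 − $2,492 = $20,665.227632
Total = $20,665.227632 + $509 = $21,174.227632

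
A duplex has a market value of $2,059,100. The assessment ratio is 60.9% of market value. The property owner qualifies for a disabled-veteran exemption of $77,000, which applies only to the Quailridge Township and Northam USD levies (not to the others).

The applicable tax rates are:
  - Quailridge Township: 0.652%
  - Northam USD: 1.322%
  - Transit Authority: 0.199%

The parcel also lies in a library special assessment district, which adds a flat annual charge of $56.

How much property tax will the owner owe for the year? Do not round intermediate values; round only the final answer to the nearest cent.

Assessed value = $2,059,100 × 0.609 = $1,253,991.9
Quailridge Township: ($1,253,991.9 − $77,000) × 0.00652 = $1,176,991.9 × 0.00652 = $7,673.987188
Northam USD: ($1,253,991.9 − $77,000) × 0.01322 = $1,176,991.9 × 0.01322 = $15,559.832918
Transit Authority: $1,253,991.9 × 0.00199 = $2,495.443881
Levies subtotal = $25,729.263987
Total = $25,729.263987 + $56 = $25,785.263987

$25,785.26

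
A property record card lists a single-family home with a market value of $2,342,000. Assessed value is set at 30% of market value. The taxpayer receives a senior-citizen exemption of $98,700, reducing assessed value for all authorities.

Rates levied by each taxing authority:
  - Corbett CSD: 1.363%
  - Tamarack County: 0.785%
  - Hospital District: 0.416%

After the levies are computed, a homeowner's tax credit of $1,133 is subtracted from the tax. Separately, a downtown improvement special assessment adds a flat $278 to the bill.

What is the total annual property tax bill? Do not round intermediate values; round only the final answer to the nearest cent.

Assessed value = $2,342,000 × 0.3 = $702,600
Taxable value = $702,600 − $98,700 = $603,900
Corbett CSD: $603,900 × 0.01363 = $8,231.157
Tamarack County: $603,900 × 0.00785 = $4,740.615
Hospital District: $603,900 × 0.00416 = $2,512.224
Levies subtotal = $15,483.996
After credit = $15,483.996 − $1,133 = $14,350.996
Total = $14,350.996 + $278 = $14,628.996

$14,629.00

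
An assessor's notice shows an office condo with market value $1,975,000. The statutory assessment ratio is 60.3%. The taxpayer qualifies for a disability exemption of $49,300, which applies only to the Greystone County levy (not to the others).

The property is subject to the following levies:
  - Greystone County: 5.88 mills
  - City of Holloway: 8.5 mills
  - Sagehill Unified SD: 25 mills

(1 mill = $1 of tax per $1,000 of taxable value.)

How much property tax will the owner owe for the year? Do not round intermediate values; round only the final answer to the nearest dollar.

$46,609

Assessed value = $1,975,000 × 0.603 = $1,190,925
Greystone County: ($1,190,925 − $49,300) × 0.00588 = $1,141,625 × 0.00588 = $6,712.755
City of Holloway: $1,190,925 × 0.0085 = $10,122.8625
Sagehill Unified SD: $1,190,925 × 0.025 = $29,773.125
Total = $46,608.7425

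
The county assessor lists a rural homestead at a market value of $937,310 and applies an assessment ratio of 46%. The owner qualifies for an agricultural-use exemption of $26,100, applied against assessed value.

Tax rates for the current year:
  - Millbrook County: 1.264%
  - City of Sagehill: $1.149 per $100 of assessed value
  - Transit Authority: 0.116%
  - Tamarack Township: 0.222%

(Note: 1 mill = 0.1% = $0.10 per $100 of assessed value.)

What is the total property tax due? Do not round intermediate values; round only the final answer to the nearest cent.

$11,143.27

Assessed value = $937,310 × 0.46 = $431,162.6
Taxable value = $431,162.6 − $26,100 = $405,062.6
Millbrook County: $405,062.6 × 0.01264 = $5,119.991264
City of Sagehill: $405,062.6 × 0.01149 = $4,654.169274
Transit Authority: $405,062.6 × 0.00116 = $469.872616
Tamarack Township: $405,062.6 × 0.00222 = $899.238972
Total = $11,143.272126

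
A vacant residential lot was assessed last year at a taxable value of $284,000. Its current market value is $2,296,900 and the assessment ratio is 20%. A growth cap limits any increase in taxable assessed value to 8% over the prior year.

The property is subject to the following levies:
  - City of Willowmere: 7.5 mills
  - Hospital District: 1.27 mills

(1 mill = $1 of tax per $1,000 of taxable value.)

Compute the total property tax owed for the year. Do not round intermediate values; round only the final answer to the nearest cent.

Uncapped assessed value = $2,296,900 × 0.2 = $459,380
Cap limit = $284,000 × 1.08 = $306,720
Taxable assessed value = min($459,380, $306,720) = $306,720 (cap binds)
City of Willowmere: $306,720 × 0.0075 = $2,300.4
Hospital District: $306,720 × 0.00127 = $389.5344
Total = $2,689.9344

$2,689.93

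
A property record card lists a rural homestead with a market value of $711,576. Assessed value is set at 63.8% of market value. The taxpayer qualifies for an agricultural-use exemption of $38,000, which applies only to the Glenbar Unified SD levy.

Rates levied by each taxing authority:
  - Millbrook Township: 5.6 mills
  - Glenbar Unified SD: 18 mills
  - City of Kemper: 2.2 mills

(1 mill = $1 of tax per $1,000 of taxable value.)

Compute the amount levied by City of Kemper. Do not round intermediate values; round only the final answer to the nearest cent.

$998.77

Assessed value = $711,576 × 0.638 = $453,985.488
City of Kemper taxable value = $453,985.488 (exemption does not apply)
City of Kemper levy = $453,985.488 × 0.0022 = $998.7680736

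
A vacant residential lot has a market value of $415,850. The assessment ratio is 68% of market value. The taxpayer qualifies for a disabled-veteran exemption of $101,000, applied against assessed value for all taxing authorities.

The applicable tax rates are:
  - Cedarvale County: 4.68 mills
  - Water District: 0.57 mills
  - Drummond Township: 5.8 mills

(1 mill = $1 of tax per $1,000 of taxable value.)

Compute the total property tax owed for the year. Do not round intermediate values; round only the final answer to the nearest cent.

Assessed value = $415,850 × 0.68 = $282,778
Taxable value = $282,778 − $101,000 = $181,778
Cedarvale County: $181,778 × 0.00468 = $850.72104
Water District: $181,778 × 0.00057 = $103.61346
Drummond Township: $181,778 × 0.0058 = $1,054.3124
Total = $850.72104 + $103.61346 + $1,054.3124 = $2,008.6469

$2,008.65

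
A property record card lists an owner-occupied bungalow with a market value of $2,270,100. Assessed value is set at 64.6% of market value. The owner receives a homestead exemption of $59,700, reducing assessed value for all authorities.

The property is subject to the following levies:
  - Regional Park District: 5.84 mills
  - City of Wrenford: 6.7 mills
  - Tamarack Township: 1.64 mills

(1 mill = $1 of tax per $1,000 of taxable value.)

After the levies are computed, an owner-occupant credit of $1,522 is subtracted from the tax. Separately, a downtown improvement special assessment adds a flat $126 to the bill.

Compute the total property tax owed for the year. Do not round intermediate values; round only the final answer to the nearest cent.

$18,552.21

Assessed value = $2,270,100 × 0.646 = $1,466,484.6
Taxable value = $1,466,484.6 − $59,700 = $1,406,784.6
Regional Park District: $1,406,784.6 × 0.00584 = $8,215.622064
City of Wrenford: $1,406,784.6 × 0.0067 = $9,425.45682
Tamarack Township: $1,406,784.6 × 0.00164 = $2,307.126744
Levies subtotal = $19,948.205628
After credit = $19,948.205628 − $1,522 = $18,426.205628
Total = $18,426.205628 + $126 = $18,552.205628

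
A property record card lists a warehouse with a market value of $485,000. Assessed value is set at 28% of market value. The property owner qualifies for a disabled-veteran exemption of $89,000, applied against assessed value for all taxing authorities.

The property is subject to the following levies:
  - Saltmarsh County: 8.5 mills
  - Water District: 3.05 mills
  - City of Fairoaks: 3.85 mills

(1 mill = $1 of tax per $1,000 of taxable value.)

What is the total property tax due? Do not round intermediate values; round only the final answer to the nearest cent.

$720.72

Assessed value = $485,000 × 0.28 = $135,800
Taxable value = $135,800 − $89,000 = $46,800
Saltmarsh County: $46,800 × 0.0085 = $397.8
Water District: $46,800 × 0.00305 = $142.74
City of Fairoaks: $46,800 × 0.00385 = $180.18
Total = $397.8 + $142.74 + $180.18 = $720.72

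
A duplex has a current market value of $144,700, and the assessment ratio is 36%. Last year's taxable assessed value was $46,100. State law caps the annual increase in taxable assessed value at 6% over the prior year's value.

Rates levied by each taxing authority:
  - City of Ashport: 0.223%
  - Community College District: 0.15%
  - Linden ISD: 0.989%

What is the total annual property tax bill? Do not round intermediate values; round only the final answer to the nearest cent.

$665.55

Uncapped assessed value = $144,700 × 0.36 = $52,092
Cap limit = $46,100 × 1.06 = $48,866
Taxable assessed value = min($52,092, $48,866) = $48,866 (cap binds)
City of Ashport: $48,866 × 0.00223 = $108.97118
Community College District: $48,866 × 0.0015 = $73.299
Linden ISD: $48,866 × 0.00989 = $483.28474
Total = $665.55492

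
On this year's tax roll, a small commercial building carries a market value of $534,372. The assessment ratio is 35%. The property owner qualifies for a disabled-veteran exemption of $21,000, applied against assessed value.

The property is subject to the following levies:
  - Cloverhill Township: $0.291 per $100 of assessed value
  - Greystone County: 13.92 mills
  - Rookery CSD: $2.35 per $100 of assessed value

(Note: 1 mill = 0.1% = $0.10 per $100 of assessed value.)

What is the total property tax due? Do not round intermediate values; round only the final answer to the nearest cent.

$6,696.00

Assessed value = $534,372 × 0.35 = $187,030.2
Taxable value = $187,030.2 − $21,000 = $166,030.2
Cloverhill Township: $166,030.2 × 0.00291 = $483.147882
Greystone County: $166,030.2 × 0.01392 = $2,311.140384
Rookery CSD: $166,030.2 × 0.0235 = $3,901.7097
Total = $6,695.997966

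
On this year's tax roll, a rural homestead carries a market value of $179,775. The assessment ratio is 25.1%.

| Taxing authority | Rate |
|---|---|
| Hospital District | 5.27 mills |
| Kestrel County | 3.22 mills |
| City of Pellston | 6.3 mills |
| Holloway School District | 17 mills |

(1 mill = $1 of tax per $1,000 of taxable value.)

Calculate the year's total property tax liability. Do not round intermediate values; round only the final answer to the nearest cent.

Assessed value = $179,775 × 0.251 = $45,123.525
Hospital District: $45,123.525 × 0.00527 = $237.80097675
Kestrel County: $45,123.525 × 0.00322 = $145.2977505
City of Pellston: $45,123.525 × 0.0063 = $284.2782075
Holloway School District: $45,123.525 × 0.017 = $767.099925
Total = $237.80097675 + $145.2977505 + $284.2782075 + $767.099925 = $1,434.47685975

$1,434.48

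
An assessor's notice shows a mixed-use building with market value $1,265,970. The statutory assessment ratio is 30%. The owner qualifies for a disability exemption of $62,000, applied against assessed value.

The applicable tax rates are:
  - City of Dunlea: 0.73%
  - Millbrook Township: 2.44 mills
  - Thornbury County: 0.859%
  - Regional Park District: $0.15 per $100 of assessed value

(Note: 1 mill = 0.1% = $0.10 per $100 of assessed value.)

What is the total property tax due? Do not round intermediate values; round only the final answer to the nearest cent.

Assessed value = $1,265,970 × 0.3 = $379,791
Taxable value = $379,791 − $62,000 = $317,791
City of Dunlea: $317,791 × 0.0073 = $2,319.8743
Millbrook Township: $317,791 × 0.00244 = $775.41004
Thornbury County: $317,791 × 0.00859 = $2,729.82469
Regional Park District: $317,791 × 0.0015 = $476.6865
Total = $6,301.79553

$6,301.80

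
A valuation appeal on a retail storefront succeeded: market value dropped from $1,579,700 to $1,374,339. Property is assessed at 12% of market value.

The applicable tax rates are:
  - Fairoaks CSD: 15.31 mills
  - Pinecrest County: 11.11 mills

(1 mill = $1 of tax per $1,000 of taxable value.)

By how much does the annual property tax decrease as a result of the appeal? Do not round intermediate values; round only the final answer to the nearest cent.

$651.08

Old assessed value = $1,579,700 × 0.12 = $189,564
New assessed value = $1,374,339 × 0.12 = $164,920.68
Combined rate = 0.01531 + 0.01111 = 0.02642
Old tax = $189,564 × 0.02642 = $5,008.28088
New tax = $164,920.68 × 0.02642 = $4,357.2043656
Reduction = $5,008.28088 − $4,357.2043656 = $651.0765144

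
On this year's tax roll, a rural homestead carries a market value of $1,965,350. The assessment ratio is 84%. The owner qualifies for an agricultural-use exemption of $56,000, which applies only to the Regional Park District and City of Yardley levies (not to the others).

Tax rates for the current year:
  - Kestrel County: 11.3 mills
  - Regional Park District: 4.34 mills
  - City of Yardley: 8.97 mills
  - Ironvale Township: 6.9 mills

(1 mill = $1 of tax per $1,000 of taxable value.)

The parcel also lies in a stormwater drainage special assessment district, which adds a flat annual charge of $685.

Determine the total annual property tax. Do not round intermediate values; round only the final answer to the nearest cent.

Assessed value = $1,965,350 × 0.84 = $1,650,894
Kestrel County: $1,650,894 × 0.0113 = $18,655.1022
Regional Park District: ($1,650,894 − $56,000) × 0.00434 = $1,594,894 × 0.00434 = $6,921.83996
City of Yardley: ($1,650,894 − $56,000) × 0.00897 = $1,594,894 × 0.00897 = $14,306.19918
Ironvale Township: $1,650,894 × 0.0069 = $11,391.1686
Levies subtotal = $51,274.30994
Total = $51,274.30994 + $685 = $51,959.30994

$51,959.31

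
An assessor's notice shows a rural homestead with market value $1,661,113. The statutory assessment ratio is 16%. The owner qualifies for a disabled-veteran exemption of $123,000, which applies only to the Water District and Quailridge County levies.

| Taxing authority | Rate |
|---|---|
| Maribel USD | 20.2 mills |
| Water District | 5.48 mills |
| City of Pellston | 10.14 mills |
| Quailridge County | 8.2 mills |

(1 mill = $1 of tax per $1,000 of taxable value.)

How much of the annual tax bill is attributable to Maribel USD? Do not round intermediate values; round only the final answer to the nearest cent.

Assessed value = $1,661,113 × 0.16 = $265,778.08
Maribel USD taxable value = $265,778.08 (exemption does not apply)
Maribel USD levy = $265,778.08 × 0.0202 = $5,368.717216

$5,368.72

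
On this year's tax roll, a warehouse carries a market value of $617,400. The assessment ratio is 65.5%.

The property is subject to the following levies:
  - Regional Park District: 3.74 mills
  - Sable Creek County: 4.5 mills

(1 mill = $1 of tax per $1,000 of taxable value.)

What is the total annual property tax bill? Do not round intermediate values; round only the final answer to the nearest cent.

Assessed value = $617,400 × 0.655 = $404,397
Regional Park District: $404,397 × 0.00374 = $1,512.44478
Sable Creek County: $404,397 × 0.0045 = $1,819.7865
Total = $1,512.44478 + $1,819.7865 = $3,332.23128

$3,332.23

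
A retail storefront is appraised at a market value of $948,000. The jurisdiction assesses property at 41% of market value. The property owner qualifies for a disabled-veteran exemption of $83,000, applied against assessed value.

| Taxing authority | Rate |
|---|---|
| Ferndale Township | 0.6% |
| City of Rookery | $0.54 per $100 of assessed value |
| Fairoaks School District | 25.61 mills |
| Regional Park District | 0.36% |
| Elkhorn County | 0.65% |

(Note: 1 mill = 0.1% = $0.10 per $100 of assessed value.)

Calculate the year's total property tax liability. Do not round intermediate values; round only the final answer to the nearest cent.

$14,400.58

Assessed value = $948,000 × 0.41 = $388,680
Taxable value = $388,680 − $83,000 = $305,680
Ferndale Township: $305,680 × 0.006 = $1,834.08
City of Rookery: $305,680 × 0.0054 = $1,650.672
Fairoaks School District: $305,680 × 0.02561 = $7,828.4648
Regional Park District: $305,680 × 0.0036 = $1,100.448
Elkhorn County: $305,680 × 0.0065 = $1,986.92
Total = $14,400.5848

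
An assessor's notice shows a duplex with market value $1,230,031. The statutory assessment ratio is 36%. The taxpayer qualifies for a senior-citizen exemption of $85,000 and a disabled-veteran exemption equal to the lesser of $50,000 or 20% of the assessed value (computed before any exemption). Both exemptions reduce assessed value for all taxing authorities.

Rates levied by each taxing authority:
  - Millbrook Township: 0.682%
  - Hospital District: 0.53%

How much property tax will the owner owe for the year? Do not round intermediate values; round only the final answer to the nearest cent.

Assessed value = $1,230,031 × 0.36 = $442,811.16
Disabled-veteran exemption = min($50,000, 20% × $442,811.16) = min($50,000, $88,562.232) = $50,000 (dollar cap binds)
Taxable value = $442,811.16 − $85,000 − $50,000 = $307,811.16
Millbrook Township: $307,811.16 × 0.00682 = $2,099.2721112
Hospital District: $307,811.16 × 0.0053 = $1,631.399148
Total = $3,730.6712592

$3,730.67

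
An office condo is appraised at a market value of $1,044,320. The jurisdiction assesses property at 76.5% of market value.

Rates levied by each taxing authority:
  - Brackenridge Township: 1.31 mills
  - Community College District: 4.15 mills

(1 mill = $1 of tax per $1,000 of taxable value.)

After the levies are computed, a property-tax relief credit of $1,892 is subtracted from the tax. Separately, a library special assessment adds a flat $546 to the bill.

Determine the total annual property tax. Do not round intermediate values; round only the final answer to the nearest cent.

$3,016.02

Assessed value = $1,044,320 × 0.765 = $798,904.8
Brackenridge Township: $798,904.8 × 0.00131 = $1,046.565288
Community College District: $798,904.8 × 0.00415 = $3,315.45492
Levies subtotal = $4,362.020208
After credit = $4,362.020208 − $1,892 = $2,470.020208
Total = $2,470.020208 + $546 = $3,016.020208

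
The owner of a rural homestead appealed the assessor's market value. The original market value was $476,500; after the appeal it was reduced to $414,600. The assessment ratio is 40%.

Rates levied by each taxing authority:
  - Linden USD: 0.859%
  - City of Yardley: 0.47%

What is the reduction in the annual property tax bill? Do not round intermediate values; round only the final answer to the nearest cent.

Old assessed value = $476,500 × 0.4 = $190,600
New assessed value = $414,600 × 0.4 = $165,840
Combined rate = 0.00859 + 0.0047 = 0.01329
Old tax = $190,600 × 0.01329 = $2,533.074
New tax = $165,840 × 0.01329 = $2,204.0136
Reduction = $2,533.074 − $2,204.0136 = $329.0604

$329.06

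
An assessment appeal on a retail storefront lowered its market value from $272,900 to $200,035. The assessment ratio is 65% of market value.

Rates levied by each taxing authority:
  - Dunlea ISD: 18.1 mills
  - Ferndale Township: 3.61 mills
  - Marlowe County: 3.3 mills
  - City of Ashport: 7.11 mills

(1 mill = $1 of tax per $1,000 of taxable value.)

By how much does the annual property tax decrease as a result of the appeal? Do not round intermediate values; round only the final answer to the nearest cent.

$1,521.28

Old assessed value = $272,900 × 0.65 = $177,385
New assessed value = $200,035 × 0.65 = $130,022.75
Combined rate = 0.0181 + 0.00361 + 0.0033 + 0.00711 = 0.03212
Old tax = $177,385 × 0.03212 = $5,697.6062
New tax = $130,022.75 × 0.03212 = $4,176.33073
Reduction = $5,697.6062 − $4,176.33073 = $1,521.27547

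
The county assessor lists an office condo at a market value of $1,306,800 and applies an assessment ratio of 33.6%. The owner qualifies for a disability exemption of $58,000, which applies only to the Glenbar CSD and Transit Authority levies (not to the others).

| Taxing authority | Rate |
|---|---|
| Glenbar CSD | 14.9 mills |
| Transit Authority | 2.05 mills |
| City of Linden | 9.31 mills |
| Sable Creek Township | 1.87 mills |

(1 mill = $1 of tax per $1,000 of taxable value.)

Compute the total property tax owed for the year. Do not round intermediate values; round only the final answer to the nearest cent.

Assessed value = $1,306,800 × 0.336 = $439,084.8
Glenbar CSD: ($439,084.8 − $58,000) × 0.0149 = $381,084.8 × 0.0149 = $5,678.16352
Transit Authority: ($439,084.8 − $58,000) × 0.00205 = $381,084.8 × 0.00205 = $781.22384
City of Linden: $439,084.8 × 0.00931 = $4,087.879488
Sable Creek Township: $439,084.8 × 0.00187 = $821.088576
Total = $11,368.355424

$11,368.36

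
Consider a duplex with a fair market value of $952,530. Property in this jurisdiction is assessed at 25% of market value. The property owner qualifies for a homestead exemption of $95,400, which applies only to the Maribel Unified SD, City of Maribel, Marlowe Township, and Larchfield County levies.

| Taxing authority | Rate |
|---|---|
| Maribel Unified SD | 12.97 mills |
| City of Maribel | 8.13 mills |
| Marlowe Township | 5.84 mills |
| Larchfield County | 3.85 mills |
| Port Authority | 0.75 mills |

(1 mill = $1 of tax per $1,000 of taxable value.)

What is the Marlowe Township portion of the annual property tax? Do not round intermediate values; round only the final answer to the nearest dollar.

$834

Assessed value = $952,530 × 0.25 = $238,132.5
Marlowe Township taxable value = $238,132.5 − $95,400 = $142,732.5
Marlowe Township levy = $142,732.5 × 0.00584 = $833.5578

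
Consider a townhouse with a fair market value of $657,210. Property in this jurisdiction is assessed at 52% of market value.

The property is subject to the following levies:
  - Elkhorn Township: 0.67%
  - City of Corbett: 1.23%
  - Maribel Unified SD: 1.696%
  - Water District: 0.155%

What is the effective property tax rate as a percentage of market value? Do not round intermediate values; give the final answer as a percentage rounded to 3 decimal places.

Assessed value = $657,210 × 0.52 = $341,749.2
Elkhorn Township: $341,749.2 × 0.0067 = $2,289.71964
City of Corbett: $341,749.2 × 0.0123 = $4,203.51516
Maribel Unified SD: $341,749.2 × 0.01696 = $5,796.066432
Water District: $341,749.2 × 0.00155 = $529.71126
Total tax = $12,819.012492
Effective rate = $12,819.012492 ÷ $657,210 = 1.951% of market value

1.951%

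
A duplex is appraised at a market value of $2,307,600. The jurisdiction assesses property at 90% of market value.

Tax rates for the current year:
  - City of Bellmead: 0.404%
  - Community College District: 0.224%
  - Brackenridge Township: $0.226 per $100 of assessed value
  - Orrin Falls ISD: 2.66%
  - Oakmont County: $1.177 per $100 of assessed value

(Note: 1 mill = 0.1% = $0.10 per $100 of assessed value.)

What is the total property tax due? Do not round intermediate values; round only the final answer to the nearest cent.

Assessed value = $2,307,600 × 0.9 = $2,076,840
City of Bellmead: $2,076,840 × 0.00404 = $8,390.4336
Community College District: $2,076,840 × 0.00224 = $4,652.1216
Brackenridge Township: $2,076,840 × 0.00226 = $4,693.6584
Orrin Falls ISD: $2,076,840 × 0.0266 = $55,243.944
Oakmont County: $2,076,840 × 0.01177 = $24,444.4068
Total = $97,424.5644

$97,424.56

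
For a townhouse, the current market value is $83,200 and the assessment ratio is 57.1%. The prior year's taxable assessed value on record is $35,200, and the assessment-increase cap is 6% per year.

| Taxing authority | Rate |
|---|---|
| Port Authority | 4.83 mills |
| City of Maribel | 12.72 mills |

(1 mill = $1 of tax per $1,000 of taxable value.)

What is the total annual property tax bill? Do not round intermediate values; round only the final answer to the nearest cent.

$654.83

Uncapped assessed value = $83,200 × 0.571 = $47,507.2
Cap limit = $35,200 × 1.06 = $37,312
Taxable assessed value = min($47,507.2, $37,312) = $37,312 (cap binds)
Port Authority: $37,312 × 0.00483 = $180.21696
City of Maribel: $37,312 × 0.01272 = $474.60864
Total = $654.8256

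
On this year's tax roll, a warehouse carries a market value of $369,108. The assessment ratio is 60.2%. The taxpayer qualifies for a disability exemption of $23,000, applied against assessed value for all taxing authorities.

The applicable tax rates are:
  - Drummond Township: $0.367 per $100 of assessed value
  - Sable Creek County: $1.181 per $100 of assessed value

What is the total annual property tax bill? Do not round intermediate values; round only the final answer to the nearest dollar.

Assessed value = $369,108 × 0.602 = $222,203.016
Taxable value = $222,203.016 − $23,000 = $199,203.016
Drummond Township: $199,203.016 × 0.00367 = $731.07506872
Sable Creek County: $199,203.016 × 0.01181 = $2,352.58761896
Total = $731.07506872 + $2,352.58761896 = $3,083.66268768

$3,084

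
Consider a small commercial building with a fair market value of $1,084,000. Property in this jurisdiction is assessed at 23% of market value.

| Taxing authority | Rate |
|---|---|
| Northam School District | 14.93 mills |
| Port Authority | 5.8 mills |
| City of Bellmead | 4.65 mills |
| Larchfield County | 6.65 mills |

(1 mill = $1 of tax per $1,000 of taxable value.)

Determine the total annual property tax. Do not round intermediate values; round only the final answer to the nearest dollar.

Assessed value = $1,084,000 × 0.23 = $249,320
Northam School District: $249,320 × 0.01493 = $3,722.3476
Port Authority: $249,320 × 0.0058 = $1,446.056
City of Bellmead: $249,320 × 0.00465 = $1,159.338
Larchfield County: $249,320 × 0.00665 = $1,657.978
Total = $3,722.3476 + $1,446.056 + $1,159.338 + $1,657.978 = $7,985.7196

$7,986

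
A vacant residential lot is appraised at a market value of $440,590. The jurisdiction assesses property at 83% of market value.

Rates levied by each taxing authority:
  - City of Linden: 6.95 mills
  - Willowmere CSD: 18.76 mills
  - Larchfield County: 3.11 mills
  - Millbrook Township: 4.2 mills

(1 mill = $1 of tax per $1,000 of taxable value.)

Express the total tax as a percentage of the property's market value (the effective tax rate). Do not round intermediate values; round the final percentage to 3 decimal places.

2.741%

Assessed value = $440,590 × 0.83 = $365,689.7
City of Linden: $365,689.7 × 0.00695 = $2,541.543415
Willowmere CSD: $365,689.7 × 0.01876 = $6,860.338772
Larchfield County: $365,689.7 × 0.00311 = $1,137.294967
Millbrook Township: $365,689.7 × 0.0042 = $1,535.89674
Total tax = $12,075.073894
Effective rate = $12,075.073894 ÷ $440,590 = 2.741% of market value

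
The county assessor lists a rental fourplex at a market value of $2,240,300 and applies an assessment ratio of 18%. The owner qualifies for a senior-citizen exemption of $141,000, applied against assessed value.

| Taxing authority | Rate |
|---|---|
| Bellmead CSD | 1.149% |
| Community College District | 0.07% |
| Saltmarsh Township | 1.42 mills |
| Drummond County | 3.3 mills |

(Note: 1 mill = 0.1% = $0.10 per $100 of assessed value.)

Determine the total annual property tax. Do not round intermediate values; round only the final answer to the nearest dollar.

$4,435

Assessed value = $2,240,300 × 0.18 = $403,254
Taxable value = $403,254 − $141,000 = $262,254
Bellmead CSD: $262,254 × 0.01149 = $3,013.29846
Community College District: $262,254 × 0.0007 = $183.5778
Saltmarsh Township: $262,254 × 0.00142 = $372.40068
Drummond County: $262,254 × 0.0033 = $865.4382
Total = $4,434.71514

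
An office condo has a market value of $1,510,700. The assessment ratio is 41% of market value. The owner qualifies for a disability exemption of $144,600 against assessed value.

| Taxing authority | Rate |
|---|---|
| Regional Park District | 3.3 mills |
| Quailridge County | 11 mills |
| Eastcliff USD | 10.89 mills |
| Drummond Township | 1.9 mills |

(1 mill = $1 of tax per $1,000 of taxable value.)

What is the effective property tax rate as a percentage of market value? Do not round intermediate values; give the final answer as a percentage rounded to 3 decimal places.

0.851%

Assessed value = $1,510,700 × 0.41 = $619,387
Taxable value = $619,387 − $144,600 = $474,787
Regional Park District: $474,787 × 0.0033 = $1,566.7971
Quailridge County: $474,787 × 0.011 = $5,222.657
Eastcliff USD: $474,787 × 0.01089 = $5,170.43043
Drummond Township: $474,787 × 0.0019 = $902.0953
Total tax = $12,861.97983
Effective rate = $12,861.97983 ÷ $1,510,700 = 0.851% of market value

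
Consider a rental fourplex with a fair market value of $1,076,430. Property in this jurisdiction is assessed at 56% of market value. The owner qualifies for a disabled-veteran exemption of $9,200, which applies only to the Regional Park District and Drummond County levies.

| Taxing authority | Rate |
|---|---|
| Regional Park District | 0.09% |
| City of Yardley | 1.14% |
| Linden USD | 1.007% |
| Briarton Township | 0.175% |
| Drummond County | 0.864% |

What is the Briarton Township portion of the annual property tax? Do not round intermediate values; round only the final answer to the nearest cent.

$1,054.90

Assessed value = $1,076,430 × 0.56 = $602,800.8
Briarton Township taxable value = $602,800.8 (exemption does not apply)
Briarton Township levy = $602,800.8 × 0.00175 = $1,054.9014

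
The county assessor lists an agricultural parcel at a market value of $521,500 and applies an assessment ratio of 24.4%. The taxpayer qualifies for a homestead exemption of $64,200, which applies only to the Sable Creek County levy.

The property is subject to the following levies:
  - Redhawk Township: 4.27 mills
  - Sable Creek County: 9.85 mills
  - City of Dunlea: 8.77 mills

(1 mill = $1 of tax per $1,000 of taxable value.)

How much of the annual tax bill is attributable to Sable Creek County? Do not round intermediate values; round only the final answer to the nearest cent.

$621.00

Assessed value = $521,500 × 0.244 = $127,246
Sable Creek County taxable value = $127,246 − $64,200 = $63,046
Sable Creek County levy = $63,046 × 0.00985 = $621.0031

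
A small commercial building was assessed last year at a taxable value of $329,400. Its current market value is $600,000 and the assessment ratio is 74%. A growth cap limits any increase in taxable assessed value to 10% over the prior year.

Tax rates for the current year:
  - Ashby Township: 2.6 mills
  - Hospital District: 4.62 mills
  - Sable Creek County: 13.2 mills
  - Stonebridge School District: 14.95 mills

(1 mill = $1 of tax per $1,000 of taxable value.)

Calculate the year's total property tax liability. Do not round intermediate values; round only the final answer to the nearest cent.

$12,815.97

Uncapped assessed value = $600,000 × 0.74 = $444,000
Cap limit = $329,400 × 1.1 = $362,340
Taxable assessed value = min($444,000, $362,340) = $362,340 (cap binds)
Ashby Township: $362,340 × 0.0026 = $942.084
Hospital District: $362,340 × 0.00462 = $1,674.0108
Sable Creek County: $362,340 × 0.0132 = $4,782.888
Stonebridge School District: $362,340 × 0.01495 = $5,416.983
Total = $12,815.9658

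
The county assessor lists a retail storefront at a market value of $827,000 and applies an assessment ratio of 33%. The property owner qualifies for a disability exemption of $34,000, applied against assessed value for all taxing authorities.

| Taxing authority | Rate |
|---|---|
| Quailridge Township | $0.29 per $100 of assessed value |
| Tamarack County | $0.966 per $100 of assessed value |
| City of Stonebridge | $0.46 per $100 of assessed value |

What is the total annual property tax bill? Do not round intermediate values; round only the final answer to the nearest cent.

$4,099.70

Assessed value = $827,000 × 0.33 = $272,910
Taxable value = $272,910 − $34,000 = $238,910
Quailridge Township: $238,910 × 0.0029 = $692.839
Tamarack County: $238,910 × 0.00966 = $2,307.8706
City of Stonebridge: $238,910 × 0.0046 = $1,098.986
Total = $692.839 + $2,307.8706 + $1,098.986 = $4,099.6956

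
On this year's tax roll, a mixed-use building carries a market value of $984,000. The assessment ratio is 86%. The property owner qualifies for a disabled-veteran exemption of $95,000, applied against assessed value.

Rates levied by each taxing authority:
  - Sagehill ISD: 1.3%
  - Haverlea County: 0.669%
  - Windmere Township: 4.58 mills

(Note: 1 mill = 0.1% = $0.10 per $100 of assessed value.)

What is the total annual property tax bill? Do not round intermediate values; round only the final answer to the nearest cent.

$18,232.59

Assessed value = $984,000 × 0.86 = $846,240
Taxable value = $846,240 − $95,000 = $751,240
Sagehill ISD: $751,240 × 0.013 = $9,766.12
Haverlea County: $751,240 × 0.00669 = $5,025.7956
Windmere Township: $751,240 × 0.00458 = $3,440.6792
Total = $18,232.5948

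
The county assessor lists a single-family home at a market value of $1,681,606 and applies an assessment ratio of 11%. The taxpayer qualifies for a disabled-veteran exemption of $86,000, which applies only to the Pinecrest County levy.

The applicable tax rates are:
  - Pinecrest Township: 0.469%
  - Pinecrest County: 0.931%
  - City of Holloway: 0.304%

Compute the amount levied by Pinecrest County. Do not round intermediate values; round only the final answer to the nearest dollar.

Assessed value = $1,681,606 × 0.11 = $184,976.66
Pinecrest County taxable value = $184,976.66 − $86,000 = $98,976.66
Pinecrest County levy = $98,976.66 × 0.00931 = $921.4727046

$921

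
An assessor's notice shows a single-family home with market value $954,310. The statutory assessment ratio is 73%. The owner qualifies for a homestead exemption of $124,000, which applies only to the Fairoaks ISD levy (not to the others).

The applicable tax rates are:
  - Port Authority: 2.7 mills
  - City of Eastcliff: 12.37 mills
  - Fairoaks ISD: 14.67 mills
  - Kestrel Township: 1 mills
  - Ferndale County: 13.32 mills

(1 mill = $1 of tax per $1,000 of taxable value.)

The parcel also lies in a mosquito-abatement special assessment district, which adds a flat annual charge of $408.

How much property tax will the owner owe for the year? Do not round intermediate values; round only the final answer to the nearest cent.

$29,283.16

Assessed value = $954,310 × 0.73 = $696,646.3
Port Authority: $696,646.3 × 0.0027 = $1,880.94501
City of Eastcliff: $696,646.3 × 0.01237 = $8,617.514731
Fairoaks ISD: ($696,646.3 − $124,000) × 0.01467 = $572,646.3 × 0.01467 = $8,400.721221
Kestrel Township: $696,646.3 × 0.001 = $696.6463
Ferndale County: $696,646.3 × 0.01332 = $9,279.328716
Levies subtotal = $28,875.155978
Total = $28,875.155978 + $408 = $29,283.155978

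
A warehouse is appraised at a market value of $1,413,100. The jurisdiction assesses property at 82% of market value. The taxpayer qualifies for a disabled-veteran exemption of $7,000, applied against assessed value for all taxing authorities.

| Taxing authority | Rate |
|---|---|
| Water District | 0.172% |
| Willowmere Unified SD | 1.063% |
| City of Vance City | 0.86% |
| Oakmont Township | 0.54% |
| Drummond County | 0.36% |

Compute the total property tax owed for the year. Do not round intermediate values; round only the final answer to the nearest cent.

Assessed value = $1,413,100 × 0.82 = $1,158,742
Taxable value = $1,158,742 − $7,000 = $1,151,742
Water District: $1,151,742 × 0.00172 = $1,980.99624
Willowmere Unified SD: $1,151,742 × 0.01063 = $12,243.01746
City of Vance City: $1,151,742 × 0.0086 = $9,904.9812
Oakmont Township: $1,151,742 × 0.0054 = $6,219.4068
Drummond County: $1,151,742 × 0.0036 = $4,146.2712
Total = $1,980.99624 + $12,243.01746 + $9,904.9812 + $6,219.4068 + $4,146.2712 = $34,494.6729

$34,494.67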